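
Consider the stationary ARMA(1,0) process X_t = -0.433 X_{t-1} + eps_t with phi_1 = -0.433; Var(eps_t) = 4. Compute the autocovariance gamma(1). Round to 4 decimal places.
\gamma(1) = -2.1317

Multiply the model equation by X_{t-k} and take expectations. With theta_0 = psi_0 = 1 and psi_j the MA(infinity) weights, this gives
  gamma(k) - sum_i phi_i gamma(k-i) = c_k,
  c_k = sigma^2 * sum_{j=k..q} theta_j psi_{j-k}   (c_k = 0 for k > q),
using gamma(-m) = gamma(m).
Pure AR (q = 0): c_0 = sigma^2 = 4, c_k = 0 for k >= 1.
Equations for k = 0 and k = 1 (AR order 1):
  gamma(0) = phi_1 gamma(1) + c_0
  gamma(1) = phi_1 gamma(0) + c_1
Substituting the second into the first: gamma(0) (1 - phi_1^2) = c_0 + phi_1 c_1, so
  gamma(0) = c_0 / (1 - phi_1^2) = 4 / (1 - (-0.433)^2) = 4 / 0.812511 = 4.92301.
  gamma(1) = phi_1 gamma(0) = (-0.433)(4.92301) = -2.131663.
Therefore gamma(1) = -2.1317 (to 4 decimal places).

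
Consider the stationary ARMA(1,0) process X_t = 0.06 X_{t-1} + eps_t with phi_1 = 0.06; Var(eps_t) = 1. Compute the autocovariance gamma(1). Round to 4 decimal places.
\gamma(1) = 0.0602

Multiply the model equation by X_{t-k} and take expectations. With theta_0 = psi_0 = 1 and psi_j the MA(infinity) weights, this gives
  gamma(k) - sum_i phi_i gamma(k-i) = c_k,
  c_k = sigma^2 * sum_{j=k..q} theta_j psi_{j-k}   (c_k = 0 for k > q),
using gamma(-m) = gamma(m).
Pure AR (q = 0): c_0 = sigma^2 = 1, c_k = 0 for k >= 1.
Equations for k = 0 and k = 1 (AR order 1):
  gamma(0) = phi_1 gamma(1) + c_0
  gamma(1) = phi_1 gamma(0) + c_1
Substituting the second into the first: gamma(0) (1 - phi_1^2) = c_0 + phi_1 c_1, so
  gamma(0) = c_0 / (1 - phi_1^2) = 1 / (1 - (0.06)^2) = 1 / 0.9964 = 1.003613.
  gamma(1) = phi_1 gamma(0) = (0.06)(1.003613) = 0.060217.
Therefore gamma(1) = 0.0602 (to 4 decimal places).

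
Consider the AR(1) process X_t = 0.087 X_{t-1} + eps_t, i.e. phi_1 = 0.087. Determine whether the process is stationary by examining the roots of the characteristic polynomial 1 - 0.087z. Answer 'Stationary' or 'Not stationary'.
\text{Stationary}

The AR(p) characteristic polynomial is P(z) = 1 - 0.087z.
Stationarity requires all roots to lie outside the unit circle, i.e. |z| > 1 for every root.
This is linear in z: 1 + (-0.087) z = 0  =>  z = -1/(-0.087) = 11.494253,  |z| = 11.494253.
Moduli of all roots: 11.4943.
All moduli strictly greater than 1? Yes.
Verdict: Stationary.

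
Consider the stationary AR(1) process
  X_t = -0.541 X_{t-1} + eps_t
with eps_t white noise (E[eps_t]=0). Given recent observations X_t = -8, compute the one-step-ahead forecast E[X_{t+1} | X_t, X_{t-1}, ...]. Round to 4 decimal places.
E[X_{t+1} \mid \mathcal F_t] = 4.3280

For an AR(p) model X_t = c + sum_i phi_i X_{t-i} + eps_t, the
one-step-ahead conditional mean is
  E[X_{t+1} | X_t, ...] = c + sum_i phi_i X_{t+1-i}.
Substitute known values:
  E[X_{t+1} | ...] = (-0.541) * (-8)
                   = 4.3280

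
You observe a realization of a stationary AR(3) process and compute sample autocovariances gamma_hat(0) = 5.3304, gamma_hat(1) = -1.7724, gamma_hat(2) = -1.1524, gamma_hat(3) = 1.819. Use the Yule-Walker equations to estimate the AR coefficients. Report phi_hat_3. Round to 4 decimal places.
\hat\phi_{3} = 0.1570

The Yule-Walker equations for an AR(p) process read, in matrix form,
  Gamma_p phi = r_p,   with   (Gamma_p)_{ij} = gamma(|i - j|),
                       (r_p)_i = gamma(i),   i,j = 1..p.
Substitute the sample gammas (Toeplitz matrix and right-hand side of size 3):
  Gamma_p = [[5.3304, -1.7724, -1.1524], [-1.7724, 5.3304, -1.7724], [-1.1524, -1.7724, 5.3304]]
  r_p     = [-1.7724, -1.1524, 1.819]
Written out (R1..R3):
  (R1) 5.3304 phi_1 - 1.7724 phi_2 - 1.1524 phi_3 = -1.7724
  (R2) -1.7724 phi_1 + 5.3304 phi_2 - 1.7724 phi_3 = -1.1524
  (R3) -1.1524 phi_1 - 1.7724 phi_2 + 5.3304 phi_3 = 1.819
Gaussian elimination:
  R2 <- R2 - (-1.7724/5.3304) R1 = R2 - (-0.332508) R1:  4.741063 phi_2 - 2.155582 phi_3 = -1.741737
  R3 <- R3 - (-1.1524/5.3304) R1 = R3 - (-0.216194) R1:  -2.155582 phi_2 + 5.081258 phi_3 = 1.435818
  R3 <- R3 - (-2.155582/4.741063) R2 = R3 - (-0.454662) R2:  4.101196 phi_3 = 0.643916
Back-substitution:
  phi_hat_3 = 0.643916 / 4.101196 = 0.157007
  phi_hat_2 = (-1.741737 - (-2.155582)(0.157007)) / 4.741063 = -0.295988
  phi_hat_1 = (-1.7724 - (-1.7724)(-0.295988) - (-1.1524)(0.157007)) / 5.3304 = -0.396982
So phi_hat = [-0.3970, -0.2960, 0.1570].
Therefore phi_hat_3 = 0.1570.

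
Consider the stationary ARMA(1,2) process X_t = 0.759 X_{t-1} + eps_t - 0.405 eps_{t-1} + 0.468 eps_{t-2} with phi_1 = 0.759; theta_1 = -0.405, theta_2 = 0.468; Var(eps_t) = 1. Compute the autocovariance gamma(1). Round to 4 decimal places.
\gamma(1) = 1.5865

Multiply the model equation by X_{t-k} and take expectations. With theta_0 = psi_0 = 1 and psi_j the MA(infinity) weights, this gives
  gamma(k) - sum_i phi_i gamma(k-i) = c_k,
  c_k = sigma^2 * sum_{j=k..q} theta_j psi_{j-k}   (c_k = 0 for k > q),
using gamma(-m) = gamma(m).
psi-weights needed (psi_j = theta_j + sum_i phi_i psi_{j-i}):
  psi_1 = theta_1 + phi_1 = -0.405 + (0.759) = 0.354
  psi_2 = theta_2 + phi_1 psi_1 = 0.468 + (0.759)(0.354) = 0.736686
Right-hand sides:
  c_0 = sigma^2 (1 + theta_1 psi_1 + theta_2 psi_2) = 1 * (1 + (-0.405)(0.354) + (0.468)(0.736686)) = 1 * 1.201399 = 1.201399
  c_1 = sigma^2 (theta_1 + theta_2 psi_1) = 1 * (-0.405 + (0.468)(0.354)) = -0.239328
  c_2 = sigma^2 theta_2 = 1 * (0.468) = 0.468
Equations for k = 0 and k = 1 (AR order 1):
  gamma(0) = phi_1 gamma(1) + c_0
  gamma(1) = phi_1 gamma(0) + c_1
Substituting the second into the first: gamma(0) (1 - phi_1^2) = c_0 + phi_1 c_1, so
  gamma(0) = (c_0 + phi_1 c_1) / (1 - phi_1^2) = (1.201399 + (0.759)(-0.239328)) / (1 - (0.759)^2) = 1.019749 / 0.423919 = 2.405528.
  gamma(1) = phi_1 gamma(0) + c_1 = (0.759)(2.405528) + (-0.239328) = 1.586468.
Therefore gamma(1) = 1.5865 (to 4 decimal places).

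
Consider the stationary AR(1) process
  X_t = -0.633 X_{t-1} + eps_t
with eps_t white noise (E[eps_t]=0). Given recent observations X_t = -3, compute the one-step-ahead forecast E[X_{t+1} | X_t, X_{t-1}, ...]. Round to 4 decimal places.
E[X_{t+1} \mid \mathcal F_t] = 1.8990

For an AR(p) model X_t = c + sum_i phi_i X_{t-i} + eps_t, the
one-step-ahead conditional mean is
  E[X_{t+1} | X_t, ...] = c + sum_i phi_i X_{t+1-i}.
Substitute known values:
  E[X_{t+1} | ...] = (-0.633) * (-3)
                   = 1.8990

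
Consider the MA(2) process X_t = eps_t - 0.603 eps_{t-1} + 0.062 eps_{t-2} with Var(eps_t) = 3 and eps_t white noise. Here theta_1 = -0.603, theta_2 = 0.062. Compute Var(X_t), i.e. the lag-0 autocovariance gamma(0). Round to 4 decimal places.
\gamma(0) = 4.1024

For an MA(q) process X_t = eps_t + sum_i theta_i eps_{t-i} with
Var(eps_t) = sigma^2, the variance is
  gamma(0) = sigma^2 * (1 + sum_i theta_i^2).
  sum_i theta_i^2 = (-0.603)^2 + (0.062)^2 = 0.363609 + 0.003844 = 0.367453.
  gamma(0) = 3 * (1 + 0.367453) = 3 * 1.367453 = 4.102359, which rounds to 4.1024.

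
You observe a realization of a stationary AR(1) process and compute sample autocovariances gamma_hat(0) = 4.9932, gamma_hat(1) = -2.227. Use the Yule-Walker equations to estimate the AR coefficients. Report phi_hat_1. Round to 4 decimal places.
\hat\phi_{1} = -0.4460

The Yule-Walker equations for an AR(p) process read, in matrix form,
  Gamma_p phi = r_p,   with   (Gamma_p)_{ij} = gamma(|i - j|),
                       (r_p)_i = gamma(i),   i,j = 1..p.
Substitute the sample gammas (Toeplitz matrix and right-hand side of size 1):
  Gamma_p = [[4.9932]]
  r_p     = [-2.227]
With p = 1 this is the single equation gamma(0) phi_1 = gamma(1):
  phi_hat_1 = gamma(1) / gamma(0) = -2.227 / 4.9932 = -0.4460.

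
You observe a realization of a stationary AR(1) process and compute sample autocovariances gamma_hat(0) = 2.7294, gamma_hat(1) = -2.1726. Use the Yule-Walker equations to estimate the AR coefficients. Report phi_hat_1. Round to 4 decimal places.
\hat\phi_{1} = -0.7960

The Yule-Walker equations for an AR(p) process read, in matrix form,
  Gamma_p phi = r_p,   with   (Gamma_p)_{ij} = gamma(|i - j|),
                       (r_p)_i = gamma(i),   i,j = 1..p.
Substitute the sample gammas (Toeplitz matrix and right-hand side of size 1):
  Gamma_p = [[2.7294]]
  r_p     = [-2.1726]
With p = 1 this is the single equation gamma(0) phi_1 = gamma(1):
  phi_hat_1 = gamma(1) / gamma(0) = -2.1726 / 2.7294 = -0.7960.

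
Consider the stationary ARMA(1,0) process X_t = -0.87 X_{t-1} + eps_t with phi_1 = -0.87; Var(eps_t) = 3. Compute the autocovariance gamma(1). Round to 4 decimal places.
\gamma(1) = -10.7363

Multiply the model equation by X_{t-k} and take expectations. With theta_0 = psi_0 = 1 and psi_j the MA(infinity) weights, this gives
  gamma(k) - sum_i phi_i gamma(k-i) = c_k,
  c_k = sigma^2 * sum_{j=k..q} theta_j psi_{j-k}   (c_k = 0 for k > q),
using gamma(-m) = gamma(m).
Pure AR (q = 0): c_0 = sigma^2 = 3, c_k = 0 for k >= 1.
Equations for k = 0 and k = 1 (AR order 1):
  gamma(0) = phi_1 gamma(1) + c_0
  gamma(1) = phi_1 gamma(0) + c_1
Substituting the second into the first: gamma(0) (1 - phi_1^2) = c_0 + phi_1 c_1, so
  gamma(0) = c_0 / (1 - phi_1^2) = 3 / (1 - (-0.87)^2) = 3 / 0.2431 = 12.340601.
  gamma(1) = phi_1 gamma(0) = (-0.87)(12.340601) = -10.736323.
Therefore gamma(1) = -10.7363 (to 4 decimal places).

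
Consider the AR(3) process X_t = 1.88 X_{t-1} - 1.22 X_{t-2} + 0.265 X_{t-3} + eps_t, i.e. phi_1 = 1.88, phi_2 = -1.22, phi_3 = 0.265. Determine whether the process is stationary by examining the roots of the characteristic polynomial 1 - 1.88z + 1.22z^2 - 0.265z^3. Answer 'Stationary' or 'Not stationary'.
\text{Stationary}

The AR(p) characteristic polynomial is P(z) = 1 - 1.88z + 1.22z^2 - 0.265z^3.
Stationarity requires all roots to lie outside the unit circle, i.e. |z| > 1 for every root.
Degree 3: look for a simple real root z0 first, then factor out (1 - z/z0) and solve the remaining quadratic.
Testing z0 = 2: P(2) = 1 + (-1.88)(2) + (1.22)(2)^2 + (-0.265)(2)^3
  = 1 + (-3.76) + (4.88) + (-2.12) = 0.  So z_0 = 2 is a root, |z_0| = 2.
Divide out the factor (1 - 0.5 z) = (1 - z/z0) (since 1/z0 = 0.5):
  P(z) = (1 - 0.5 z)(1 + (-1.38) z + (0.53) z^2)
  [check: z-coef -1.38 - (0.5) = -1.88; z^2-coef 0.53 - (0.5)(-1.38) = 1.22; z^3-coef -(0.5)(0.53) = -0.265.]
Remaining roots from the quadratic factor 1 + (-1.38) z + (0.53) z^2:
  Set 1 + (-1.38) z + (0.53) z^2 = 0, i.e. a z^2 + b z + c = 0 with a = 0.53, b = -1.38, c = 1.
  Discriminant D = b^2 - 4ac = (-1.38)^2 - 4*(0.53)*1 = 1.9044 - (2.12) = -0.2156.
  D < 0, so the roots are the complex-conjugate pair z = (-b +/- i sqrt(-D)) / (2a) = 1.3019 +/- 0.438i.
  For a conjugate pair |z|^2 = z * conj(z) = (product of roots) = c/a = 1/(0.53) = 1.886792, so |z| = sqrt(1.886792) = 1.3736 for both roots.
Moduli of all roots: 2.0000, 1.3736, 1.3736.
All moduli strictly greater than 1? Yes.
Verdict: Stationary.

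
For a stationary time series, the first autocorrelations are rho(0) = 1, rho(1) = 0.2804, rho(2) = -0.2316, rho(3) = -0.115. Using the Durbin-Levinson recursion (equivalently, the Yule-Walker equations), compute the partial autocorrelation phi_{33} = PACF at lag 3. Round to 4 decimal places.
\phi_{33} = 0.0811

The PACF at lag k is phi_{kk}, the last component of the solution
to the Yule-Walker system G_k phi = r_k where
  (G_k)_{ij} = rho(|i - j|), (r_k)_i = rho(i), i,j = 1..k.
Equivalently, Durbin-Levinson gives phi_{kk} iteratively:
  phi_{11} = rho(1)
  phi_{kk} = [rho(k) - sum_{j=1..k-1} phi_{k-1,j} rho(k-j)]
            / [1 - sum_{j=1..k-1} phi_{k-1,j} rho(j)],
  phi_{k,j} = phi_{k-1,j} - phi_{kk} phi_{k-1,k-j},  j = 1..k-1.
Step k = 1:
  phi_11 = rho(1) = 0.2804.
Step k = 2:
  phi_22 = [rho(2) - phi_11 rho(1)] / [1 - phi_11 rho(1)] = [-0.2316 - (0.2804)(0.2804)] / [1 - (0.2804)(0.2804)]
         = -0.31022416 / 0.92137584 = -0.336697.
  Update: phi_21 = phi_11 - phi_22 phi_11 = 0.2804 - (-0.336697)(0.2804) = 0.37481.
Step k = 3:
  phi_33 = [rho(3) - phi_21 rho(2) - phi_22 rho(1)] / [1 - phi_21 rho(1) - phi_22 rho(2)]
    numerator   = -0.115 - (0.37481)(-0.2316) - (-0.336697)(0.2804) = 0.06621568
    denominator = 1 - (0.37481)(0.2804) - (-0.336697)(-0.2316) = 0.8169244
  phi_33 = 0.06621568 / 0.8169244 = 0.0811.
Therefore phi_{33} = 0.0811.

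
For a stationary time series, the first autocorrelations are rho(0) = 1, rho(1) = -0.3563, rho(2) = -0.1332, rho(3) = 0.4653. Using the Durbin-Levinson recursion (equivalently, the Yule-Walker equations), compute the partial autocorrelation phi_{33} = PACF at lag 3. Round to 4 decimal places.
\phi_{33} = 0.3740

The PACF at lag k is phi_{kk}, the last component of the solution
to the Yule-Walker system G_k phi = r_k where
  (G_k)_{ij} = rho(|i - j|), (r_k)_i = rho(i), i,j = 1..k.
Equivalently, Durbin-Levinson gives phi_{kk} iteratively:
  phi_{11} = rho(1)
  phi_{kk} = [rho(k) - sum_{j=1..k-1} phi_{k-1,j} rho(k-j)]
            / [1 - sum_{j=1..k-1} phi_{k-1,j} rho(j)],
  phi_{k,j} = phi_{k-1,j} - phi_{kk} phi_{k-1,k-j},  j = 1..k-1.
Step k = 1:
  phi_11 = rho(1) = -0.3563.
Step k = 2:
  phi_22 = [rho(2) - phi_11 rho(1)] / [1 - phi_11 rho(1)] = [-0.1332 - (-0.3563)(-0.3563)] / [1 - (-0.3563)(-0.3563)]
         = -0.26014969 / 0.87305031 = -0.297978.
  Update: phi_21 = phi_11 - phi_22 phi_11 = -0.3563 - (-0.297978)(-0.3563) = -0.46247.
Step k = 3:
  phi_33 = [rho(3) - phi_21 rho(2) - phi_22 rho(1)] / [1 - phi_21 rho(1) - phi_22 rho(2)]
    numerator   = 0.4653 - (-0.46247)(-0.1332) - (-0.297978)(-0.3563) = 0.29752954
    denominator = 1 - (-0.46247)(-0.3563) - (-0.297978)(-0.1332) = 0.79553145
  phi_33 = 0.29752954 / 0.79553145 = 0.374.
Therefore phi_{33} = 0.3740.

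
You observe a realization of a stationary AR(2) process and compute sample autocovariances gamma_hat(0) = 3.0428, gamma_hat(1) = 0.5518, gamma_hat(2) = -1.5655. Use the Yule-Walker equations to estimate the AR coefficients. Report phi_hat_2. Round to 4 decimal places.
\hat\phi_{2} = -0.5660

The Yule-Walker equations for an AR(p) process read, in matrix form,
  Gamma_p phi = r_p,   with   (Gamma_p)_{ij} = gamma(|i - j|),
                       (r_p)_i = gamma(i),   i,j = 1..p.
Substitute the sample gammas (Toeplitz matrix and right-hand side of size 2):
  Gamma_p = [[3.0428, 0.5518], [0.5518, 3.0428]]
  r_p     = [0.5518, -1.5655]
Written out:
  3.0428 phi_1 + 0.5518 phi_2 = 0.5518
  0.5518 phi_1 + 3.0428 phi_2 = -1.5655
Solve by Cramer's rule:
  det = gamma(0)^2 - gamma(1)^2 = (3.0428)^2 - (0.5518)^2 = 9.25863184 - 0.30448324 = 8.9541486
  phi_hat_1 = [gamma(1) gamma(0) - gamma(1) gamma(2)] / det = [(0.5518)(3.0428) - (0.5518)(-1.5655)] / 8.9541486 = 2.54285994 / 8.9541486 = 0.284
  phi_hat_2 = [gamma(0) gamma(2) - gamma(1)^2] / det = [(3.0428)(-1.5655) - (0.5518)^2] / 8.9541486 = -5.06798664 / 8.9541486 = -0.566
So phi_hat = [0.2840, -0.5660].
Therefore phi_hat_2 = -0.5660.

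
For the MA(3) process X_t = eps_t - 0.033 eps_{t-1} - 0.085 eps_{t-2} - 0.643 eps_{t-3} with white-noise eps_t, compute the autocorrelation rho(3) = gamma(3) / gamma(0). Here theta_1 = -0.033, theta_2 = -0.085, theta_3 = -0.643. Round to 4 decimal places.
\rho(3) = -0.4523

For an MA(q) process with theta_0 = 1, the autocovariance is
  gamma(k) = sigma^2 * sum_{i=0..q-k} theta_i * theta_{i+k},
and rho(k) = gamma(k) / gamma(0). Sigma^2 cancels.
  numerator   = (1)*(-0.643) = -0.643.
  denominator = (1)^2 + (-0.033)^2 + (-0.085)^2 + (-0.643)^2 = 1.421763.
  rho(3) = -0.643 / 1.421763 = -0.4523.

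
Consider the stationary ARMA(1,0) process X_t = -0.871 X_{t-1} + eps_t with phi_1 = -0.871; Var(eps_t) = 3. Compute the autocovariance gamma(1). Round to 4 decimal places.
\gamma(1) = -10.8262

Multiply the model equation by X_{t-k} and take expectations. With theta_0 = psi_0 = 1 and psi_j the MA(infinity) weights, this gives
  gamma(k) - sum_i phi_i gamma(k-i) = c_k,
  c_k = sigma^2 * sum_{j=k..q} theta_j psi_{j-k}   (c_k = 0 for k > q),
using gamma(-m) = gamma(m).
Pure AR (q = 0): c_0 = sigma^2 = 3, c_k = 0 for k >= 1.
Equations for k = 0 and k = 1 (AR order 1):
  gamma(0) = phi_1 gamma(1) + c_0
  gamma(1) = phi_1 gamma(0) + c_1
Substituting the second into the first: gamma(0) (1 - phi_1^2) = c_0 + phi_1 c_1, so
  gamma(0) = c_0 / (1 - phi_1^2) = 3 / (1 - (-0.871)^2) = 3 / 0.241359 = 12.429617.
  gamma(1) = phi_1 gamma(0) = (-0.871)(12.429617) = -10.826197.
Therefore gamma(1) = -10.8262 (to 4 decimal places).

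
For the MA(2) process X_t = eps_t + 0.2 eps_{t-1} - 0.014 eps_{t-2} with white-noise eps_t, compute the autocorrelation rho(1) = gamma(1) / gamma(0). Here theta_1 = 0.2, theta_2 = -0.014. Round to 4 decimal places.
\rho(1) = 0.1896

For an MA(q) process with theta_0 = 1, the autocovariance is
  gamma(k) = sigma^2 * sum_{i=0..q-k} theta_i * theta_{i+k},
and rho(k) = gamma(k) / gamma(0). Sigma^2 cancels.
  numerator   = (1)*(0.2) + (0.2)*(-0.014) = 0.1972.
  denominator = (1)^2 + (0.2)^2 + (-0.014)^2 = 1.040196.
  rho(1) = 0.1972 / 1.040196 = 0.1896.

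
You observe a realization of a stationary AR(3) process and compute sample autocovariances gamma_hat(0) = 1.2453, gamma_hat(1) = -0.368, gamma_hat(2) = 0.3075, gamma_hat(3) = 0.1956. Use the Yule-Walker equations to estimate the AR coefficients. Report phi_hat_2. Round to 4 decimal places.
\hat\phi_{2} = 0.2490

The Yule-Walker equations for an AR(p) process read, in matrix form,
  Gamma_p phi = r_p,   with   (Gamma_p)_{ij} = gamma(|i - j|),
                       (r_p)_i = gamma(i),   i,j = 1..p.
Substitute the sample gammas (Toeplitz matrix and right-hand side of size 3):
  Gamma_p = [[1.2453, -0.368, 0.3075], [-0.368, 1.2453, -0.368], [0.3075, -0.368, 1.2453]]
  r_p     = [-0.368, 0.3075, 0.1956]
Written out (R1..R3):
  (R1) 1.2453 phi_1 - 0.368 phi_2 + 0.3075 phi_3 = -0.368
  (R2) -0.368 phi_1 + 1.2453 phi_2 - 0.368 phi_3 = 0.3075
  (R3) 0.3075 phi_1 - 0.368 phi_2 + 1.2453 phi_3 = 0.1956
Gaussian elimination:
  R2 <- R2 - (-0.368/1.2453) R1 = R2 - (-0.295511) R1:  1.136552 phi_2 - 0.27713 phi_3 = 0.198752
  R3 <- R3 - (0.3075/1.2453) R1 = R3 - (0.246928) R1:  -0.27713 phi_2 + 1.16937 phi_3 = 0.28647
  R3 <- R3 - (-0.27713/1.136552) R2 = R3 - (-0.243834) R2:  1.101796 phi_3 = 0.334932
Back-substitution:
  phi_hat_3 = 0.334932 / 1.101796 = 0.303988
  phi_hat_2 = (0.198752 - (-0.27713)(0.303988)) / 1.136552 = 0.248995
  phi_hat_1 = (-0.368 - (-0.368)(0.248995) - (0.3075)(0.303988)) / 1.2453 = -0.296993
So phi_hat = [-0.2970, 0.2490, 0.3040].
Therefore phi_hat_2 = 0.2490.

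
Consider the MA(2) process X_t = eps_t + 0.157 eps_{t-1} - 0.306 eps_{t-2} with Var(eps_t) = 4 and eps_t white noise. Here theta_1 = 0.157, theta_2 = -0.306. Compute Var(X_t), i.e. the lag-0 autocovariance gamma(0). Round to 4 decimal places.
\gamma(0) = 4.4731

For an MA(q) process X_t = eps_t + sum_i theta_i eps_{t-i} with
Var(eps_t) = sigma^2, the variance is
  gamma(0) = sigma^2 * (1 + sum_i theta_i^2).
  sum_i theta_i^2 = (0.157)^2 + (-0.306)^2 = 0.024649 + 0.093636 = 0.118285.
  gamma(0) = 4 * (1 + 0.118285) = 4 * 1.118285 = 4.47314, which rounds to 4.4731.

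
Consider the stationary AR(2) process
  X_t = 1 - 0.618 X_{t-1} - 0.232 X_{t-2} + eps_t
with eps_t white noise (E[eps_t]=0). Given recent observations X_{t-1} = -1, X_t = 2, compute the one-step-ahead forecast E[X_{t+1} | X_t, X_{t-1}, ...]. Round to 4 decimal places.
E[X_{t+1} \mid \mathcal F_t] = -0.0040

For an AR(p) model X_t = c + sum_i phi_i X_{t-i} + eps_t, the
one-step-ahead conditional mean is
  E[X_{t+1} | X_t, ...] = c + sum_i phi_i X_{t+1-i}.
Substitute known values:
  E[X_{t+1} | ...] = 1 + (-0.618) * (2) + (-0.232) * (-1)
                   = -0.0040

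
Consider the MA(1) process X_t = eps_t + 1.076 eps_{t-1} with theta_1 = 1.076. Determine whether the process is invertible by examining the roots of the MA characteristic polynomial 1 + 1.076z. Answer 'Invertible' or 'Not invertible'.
\text{Not invertible}

The MA(q) characteristic polynomial is P(z) = 1 + 1.076z.
Invertibility requires all roots to lie outside the unit circle, i.e. |z| > 1 for every root.
This is linear in z: 1 + (1.076) z = 0  =>  z = -1/(1.076) = -0.929368,  |z| = 0.929368.
Moduli of all roots: 0.9294.
All moduli strictly greater than 1? No.
Verdict: Not invertible.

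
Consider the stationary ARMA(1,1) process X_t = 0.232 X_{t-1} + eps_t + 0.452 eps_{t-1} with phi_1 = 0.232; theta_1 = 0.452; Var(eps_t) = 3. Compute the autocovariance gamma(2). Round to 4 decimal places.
\gamma(2) = 0.5559

Multiply the model equation by X_{t-k} and take expectations. With theta_0 = psi_0 = 1 and psi_j the MA(infinity) weights, this gives
  gamma(k) - sum_i phi_i gamma(k-i) = c_k,
  c_k = sigma^2 * sum_{j=k..q} theta_j psi_{j-k}   (c_k = 0 for k > q),
using gamma(-m) = gamma(m).
psi-weights needed (psi_j = theta_j + sum_i phi_i psi_{j-i}):
  psi_1 = theta_1 + phi_1 = 0.452 + (0.232) = 0.684
Right-hand sides:
  c_0 = sigma^2 (1 + theta_1 psi_1) = 3 * (1 + (0.452)(0.684)) = 3 * 1.309168 = 3.927504
  c_1 = sigma^2 theta_1 = 3 * (0.452) = 1.356
  c_2 = 0
Equations for k = 0 and k = 1 (AR order 1):
  gamma(0) = phi_1 gamma(1) + c_0
  gamma(1) = phi_1 gamma(0) + c_1
Substituting the second into the first: gamma(0) (1 - phi_1^2) = c_0 + phi_1 c_1, so
  gamma(0) = (c_0 + phi_1 c_1) / (1 - phi_1^2) = (3.927504 + (0.232)(1.356)) / (1 - (0.232)^2) = 4.242096 / 0.946176 = 4.483411.
  gamma(1) = phi_1 gamma(0) + c_1 = (0.232)(4.483411) + (1.356) = 2.396151.
For k = 2 (> q): gamma(2) = phi_1 gamma(1) = (0.232)(2.396151) = 0.555907.
Therefore gamma(2) = 0.5559 (to 4 decimal places).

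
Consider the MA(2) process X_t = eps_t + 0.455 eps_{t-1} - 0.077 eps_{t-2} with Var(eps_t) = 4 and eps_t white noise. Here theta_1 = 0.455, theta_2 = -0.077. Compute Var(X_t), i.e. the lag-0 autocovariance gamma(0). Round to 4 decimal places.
\gamma(0) = 4.8518

For an MA(q) process X_t = eps_t + sum_i theta_i eps_{t-i} with
Var(eps_t) = sigma^2, the variance is
  gamma(0) = sigma^2 * (1 + sum_i theta_i^2).
  sum_i theta_i^2 = (0.455)^2 + (-0.077)^2 = 0.207025 + 0.005929 = 0.212954.
  gamma(0) = 4 * (1 + 0.212954) = 4 * 1.212954 = 4.851816, which rounds to 4.8518.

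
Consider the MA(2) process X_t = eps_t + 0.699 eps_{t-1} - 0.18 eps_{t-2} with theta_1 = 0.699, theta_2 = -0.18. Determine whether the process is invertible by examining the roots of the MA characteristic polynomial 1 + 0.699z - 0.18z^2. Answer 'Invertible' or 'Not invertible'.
\text{Invertible}

The MA(q) characteristic polynomial is P(z) = 1 + 0.699z - 0.18z^2.
Invertibility requires all roots to lie outside the unit circle, i.e. |z| > 1 for every root.
Set 1 + (0.699) z + (-0.18) z^2 = 0, i.e. a z^2 + b z + c = 0 with a = -0.18, b = 0.699, c = 1.
Discriminant D = b^2 - 4ac = (0.699)^2 - 4*(-0.18)*1 = 0.488601 - (-0.72) = 1.208601.
D >= 0, so the roots are real: z = (-b +/- sqrt(D)) / (2a) = (-0.699 +/- 1.099364) / (-0.36).
  z_1 = (-0.699 + 1.099364) / (-0.36) = -1.1121,   |z_1| = 1.1121.
  z_2 = (-0.699 - 1.099364) / (-0.36) = 4.9955,   |z_2| = 4.9955.
Moduli of all roots: 1.1121, 4.9955.
All moduli strictly greater than 1? Yes.
Verdict: Invertible.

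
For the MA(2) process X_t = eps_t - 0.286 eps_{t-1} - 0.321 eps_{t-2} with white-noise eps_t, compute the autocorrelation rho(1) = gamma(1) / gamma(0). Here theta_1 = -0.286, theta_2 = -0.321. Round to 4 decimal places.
\rho(1) = -0.1639

For an MA(q) process with theta_0 = 1, the autocovariance is
  gamma(k) = sigma^2 * sum_{i=0..q-k} theta_i * theta_{i+k},
and rho(k) = gamma(k) / gamma(0). Sigma^2 cancels.
  numerator   = (1)*(-0.286) + (-0.286)*(-0.321) = -0.194194.
  denominator = (1)^2 + (-0.286)^2 + (-0.321)^2 = 1.184837.
  rho(1) = -0.194194 / 1.184837 = -0.1639.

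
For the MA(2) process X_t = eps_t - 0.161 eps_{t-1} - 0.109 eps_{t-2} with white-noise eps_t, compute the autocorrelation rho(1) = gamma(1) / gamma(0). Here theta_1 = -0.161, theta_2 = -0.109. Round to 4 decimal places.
\rho(1) = -0.1382

For an MA(q) process with theta_0 = 1, the autocovariance is
  gamma(k) = sigma^2 * sum_{i=0..q-k} theta_i * theta_{i+k},
and rho(k) = gamma(k) / gamma(0). Sigma^2 cancels.
  numerator   = (1)*(-0.161) + (-0.161)*(-0.109) = -0.143451.
  denominator = (1)^2 + (-0.161)^2 + (-0.109)^2 = 1.037802.
  rho(1) = -0.143451 / 1.037802 = -0.1382.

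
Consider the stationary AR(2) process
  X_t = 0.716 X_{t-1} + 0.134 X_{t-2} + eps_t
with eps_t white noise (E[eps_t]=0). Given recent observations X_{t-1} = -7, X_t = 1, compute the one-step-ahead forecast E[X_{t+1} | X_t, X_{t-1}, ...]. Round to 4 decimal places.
E[X_{t+1} \mid \mathcal F_t] = -0.2220

For an AR(p) model X_t = c + sum_i phi_i X_{t-i} + eps_t, the
one-step-ahead conditional mean is
  E[X_{t+1} | X_t, ...] = c + sum_i phi_i X_{t+1-i}.
Substitute known values:
  E[X_{t+1} | ...] = (0.716) * (1) + (0.134) * (-7)
                   = -0.2220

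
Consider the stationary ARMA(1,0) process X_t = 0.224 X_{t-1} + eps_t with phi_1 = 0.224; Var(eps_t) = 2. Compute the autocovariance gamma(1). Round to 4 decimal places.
\gamma(1) = 0.4717

Multiply the model equation by X_{t-k} and take expectations. With theta_0 = psi_0 = 1 and psi_j the MA(infinity) weights, this gives
  gamma(k) - sum_i phi_i gamma(k-i) = c_k,
  c_k = sigma^2 * sum_{j=k..q} theta_j psi_{j-k}   (c_k = 0 for k > q),
using gamma(-m) = gamma(m).
Pure AR (q = 0): c_0 = sigma^2 = 2, c_k = 0 for k >= 1.
Equations for k = 0 and k = 1 (AR order 1):
  gamma(0) = phi_1 gamma(1) + c_0
  gamma(1) = phi_1 gamma(0) + c_1
Substituting the second into the first: gamma(0) (1 - phi_1^2) = c_0 + phi_1 c_1, so
  gamma(0) = c_0 / (1 - phi_1^2) = 2 / (1 - (0.224)^2) = 2 / 0.949824 = 2.105653.
  gamma(1) = phi_1 gamma(0) = (0.224)(2.105653) = 0.471666.
Therefore gamma(1) = 0.4717 (to 4 decimal places).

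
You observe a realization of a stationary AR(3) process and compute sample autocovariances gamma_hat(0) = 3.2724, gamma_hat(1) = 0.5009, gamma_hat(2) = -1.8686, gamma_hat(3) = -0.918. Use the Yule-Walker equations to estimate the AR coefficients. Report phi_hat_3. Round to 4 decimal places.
\hat\phi_{3} = -0.0760

The Yule-Walker equations for an AR(p) process read, in matrix form,
  Gamma_p phi = r_p,   with   (Gamma_p)_{ij} = gamma(|i - j|),
                       (r_p)_i = gamma(i),   i,j = 1..p.
Substitute the sample gammas (Toeplitz matrix and right-hand side of size 3):
  Gamma_p = [[3.2724, 0.5009, -1.8686], [0.5009, 3.2724, 0.5009], [-1.8686, 0.5009, 3.2724]]
  r_p     = [0.5009, -1.8686, -0.918]
Written out (R1..R3):
  (R1) 3.2724 phi_1 + 0.5009 phi_2 - 1.8686 phi_3 = 0.5009
  (R2) 0.5009 phi_1 + 3.2724 phi_2 + 0.5009 phi_3 = -1.8686
  (R3) -1.8686 phi_1 + 0.5009 phi_2 + 3.2724 phi_3 = -0.918
Gaussian elimination:
  R2 <- R2 - (0.5009/3.2724) R1 = R2 - (0.153068) R1:  3.195728 phi_2 + 0.786923 phi_3 = -1.945272
  R3 <- R3 - (-1.8686/3.2724) R1 = R3 - (-0.571018) R1:  0.786923 phi_2 + 2.205395 phi_3 = -0.631977
  R3 <- R3 - (0.786923/3.195728) R2 = R3 - (0.246242) R2:  2.011622 phi_3 = -0.152969
Back-substitution:
  phi_hat_3 = -0.152969 / 2.011622 = -0.076043
  phi_hat_2 = (-1.945272 - (0.786923)(-0.076043)) / 3.195728 = -0.589985
  phi_hat_1 = (0.5009 - (0.5009)(-0.589985) - (-1.8686)(-0.076043)) / 3.2724 = 0.199954
So phi_hat = [0.2000, -0.5900, -0.0760].
Therefore phi_hat_3 = -0.0760.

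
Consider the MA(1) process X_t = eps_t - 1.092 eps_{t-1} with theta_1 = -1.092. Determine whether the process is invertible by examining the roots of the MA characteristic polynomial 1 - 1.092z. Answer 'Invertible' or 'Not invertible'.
\text{Not invertible}

The MA(q) characteristic polynomial is P(z) = 1 - 1.092z.
Invertibility requires all roots to lie outside the unit circle, i.e. |z| > 1 for every root.
This is linear in z: 1 + (-1.092) z = 0  =>  z = -1/(-1.092) = 0.915751,  |z| = 0.915751.
Moduli of all roots: 0.9158.
All moduli strictly greater than 1? No.
Verdict: Not invertible.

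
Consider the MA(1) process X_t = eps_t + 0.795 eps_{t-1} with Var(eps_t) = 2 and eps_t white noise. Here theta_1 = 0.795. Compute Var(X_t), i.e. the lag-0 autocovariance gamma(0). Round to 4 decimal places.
\gamma(0) = 3.2641

For an MA(q) process X_t = eps_t + sum_i theta_i eps_{t-i} with
Var(eps_t) = sigma^2, the variance is
  gamma(0) = sigma^2 * (1 + sum_i theta_i^2).
  sum_i theta_i^2 = (0.795)^2 = 0.632025.
  gamma(0) = 2 * (1 + 0.632025) = 2 * 1.632025 = 3.26405, which rounds to 3.2641.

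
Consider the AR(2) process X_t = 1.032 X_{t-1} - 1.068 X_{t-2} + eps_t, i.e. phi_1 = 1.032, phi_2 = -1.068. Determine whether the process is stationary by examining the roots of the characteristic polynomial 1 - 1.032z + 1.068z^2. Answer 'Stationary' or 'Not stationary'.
\text{Not stationary}

The AR(p) characteristic polynomial is P(z) = 1 - 1.032z + 1.068z^2.
Stationarity requires all roots to lie outside the unit circle, i.e. |z| > 1 for every root.
Set 1 + (-1.032) z + (1.068) z^2 = 0, i.e. a z^2 + b z + c = 0 with a = 1.068, b = -1.032, c = 1.
Discriminant D = b^2 - 4ac = (-1.032)^2 - 4*(1.068)*1 = 1.065024 - (4.272) = -3.206976.
D < 0, so the roots are the complex-conjugate pair z = (-b +/- i sqrt(-D)) / (2a) = 0.4831 +/- 0.8384i.
For a conjugate pair |z|^2 = z * conj(z) = (product of roots) = c/a = 1/(1.068) = 0.93633, so |z| = sqrt(0.93633) = 0.9676 for both roots.
Moduli of all roots: 0.9676, 0.9676.
All moduli strictly greater than 1? No.
Verdict: Not stationary.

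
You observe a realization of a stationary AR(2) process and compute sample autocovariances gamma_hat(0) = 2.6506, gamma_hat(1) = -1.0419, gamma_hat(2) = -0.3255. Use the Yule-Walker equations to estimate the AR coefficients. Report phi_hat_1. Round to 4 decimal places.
\hat\phi_{1} = -0.5220

The Yule-Walker equations for an AR(p) process read, in matrix form,
  Gamma_p phi = r_p,   with   (Gamma_p)_{ij} = gamma(|i - j|),
                       (r_p)_i = gamma(i),   i,j = 1..p.
Substitute the sample gammas (Toeplitz matrix and right-hand side of size 2):
  Gamma_p = [[2.6506, -1.0419], [-1.0419, 2.6506]]
  r_p     = [-1.0419, -0.3255]
Written out:
  2.6506 phi_1 - 1.0419 phi_2 = -1.0419
  -1.0419 phi_1 + 2.6506 phi_2 = -0.3255
Solve by Cramer's rule:
  det = gamma(0)^2 - gamma(1)^2 = (2.6506)^2 - (-1.0419)^2 = 7.02568036 - 1.08555561 = 5.94012475
  phi_hat_1 = [gamma(1) gamma(0) - gamma(1) gamma(2)] / det = [(-1.0419)(2.6506) - (-1.0419)(-0.3255)] / 5.94012475 = -3.10079859 / 5.94012475 = -0.522
  phi_hat_2 = [gamma(0) gamma(2) - gamma(1)^2] / det = [(2.6506)(-0.3255) - (-1.0419)^2] / 5.94012475 = -1.94832591 / 5.94012475 = -0.328
So phi_hat = [-0.5220, -0.3280].
Therefore phi_hat_1 = -0.5220.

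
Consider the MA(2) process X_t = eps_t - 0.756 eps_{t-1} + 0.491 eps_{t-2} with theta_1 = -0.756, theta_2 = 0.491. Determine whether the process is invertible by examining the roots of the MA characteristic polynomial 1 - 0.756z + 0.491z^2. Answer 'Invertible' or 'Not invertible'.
\text{Invertible}

The MA(q) characteristic polynomial is P(z) = 1 - 0.756z + 0.491z^2.
Invertibility requires all roots to lie outside the unit circle, i.e. |z| > 1 for every root.
Set 1 + (-0.756) z + (0.491) z^2 = 0, i.e. a z^2 + b z + c = 0 with a = 0.491, b = -0.756, c = 1.
Discriminant D = b^2 - 4ac = (-0.756)^2 - 4*(0.491)*1 = 0.571536 - (1.964) = -1.392464.
D < 0, so the roots are the complex-conjugate pair z = (-b +/- i sqrt(-D)) / (2a) = 0.7699 +/- 1.2017i.
For a conjugate pair |z|^2 = z * conj(z) = (product of roots) = c/a = 1/(0.491) = 2.03666, so |z| = sqrt(2.03666) = 1.4271 for both roots.
Moduli of all roots: 1.4271, 1.4271.
All moduli strictly greater than 1? Yes.
Verdict: Invertible.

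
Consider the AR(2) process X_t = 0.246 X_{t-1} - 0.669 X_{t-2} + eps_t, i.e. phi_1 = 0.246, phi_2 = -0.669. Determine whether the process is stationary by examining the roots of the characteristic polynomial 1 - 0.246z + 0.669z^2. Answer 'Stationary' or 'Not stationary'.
\text{Stationary}

The AR(p) characteristic polynomial is P(z) = 1 - 0.246z + 0.669z^2.
Stationarity requires all roots to lie outside the unit circle, i.e. |z| > 1 for every root.
Set 1 + (-0.246) z + (0.669) z^2 = 0, i.e. a z^2 + b z + c = 0 with a = 0.669, b = -0.246, c = 1.
Discriminant D = b^2 - 4ac = (-0.246)^2 - 4*(0.669)*1 = 0.060516 - (2.676) = -2.615484.
D < 0, so the roots are the complex-conjugate pair z = (-b +/- i sqrt(-D)) / (2a) = 0.1839 +/- 1.2087i.
For a conjugate pair |z|^2 = z * conj(z) = (product of roots) = c/a = 1/(0.669) = 1.494768, so |z| = sqrt(1.494768) = 1.2226 for both roots.
Moduli of all roots: 1.2226, 1.2226.
All moduli strictly greater than 1? Yes.
Verdict: Stationary.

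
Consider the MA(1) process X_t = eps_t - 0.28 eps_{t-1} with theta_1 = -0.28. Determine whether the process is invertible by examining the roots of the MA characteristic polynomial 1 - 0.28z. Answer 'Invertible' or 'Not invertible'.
\text{Invertible}

The MA(q) characteristic polynomial is P(z) = 1 - 0.28z.
Invertibility requires all roots to lie outside the unit circle, i.e. |z| > 1 for every root.
This is linear in z: 1 + (-0.28) z = 0  =>  z = -1/(-0.28) = 3.571429,  |z| = 3.571429.
Moduli of all roots: 3.5714.
All moduli strictly greater than 1? Yes.
Verdict: Invertible.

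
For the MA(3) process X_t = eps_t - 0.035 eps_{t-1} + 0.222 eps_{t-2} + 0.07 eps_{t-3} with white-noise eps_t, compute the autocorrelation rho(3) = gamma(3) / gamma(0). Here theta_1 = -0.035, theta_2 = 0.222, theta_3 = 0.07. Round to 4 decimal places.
\rho(3) = 0.0663

For an MA(q) process with theta_0 = 1, the autocovariance is
  gamma(k) = sigma^2 * sum_{i=0..q-k} theta_i * theta_{i+k},
and rho(k) = gamma(k) / gamma(0). Sigma^2 cancels.
  numerator   = (1)*(0.07) = 0.07.
  denominator = (1)^2 + (-0.035)^2 + (0.222)^2 + (0.07)^2 = 1.055409.
  rho(3) = 0.07 / 1.055409 = 0.0663.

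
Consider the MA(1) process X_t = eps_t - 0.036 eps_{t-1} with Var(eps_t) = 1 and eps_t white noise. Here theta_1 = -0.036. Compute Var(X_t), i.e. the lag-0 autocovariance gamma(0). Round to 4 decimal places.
\gamma(0) = 1.0013

For an MA(q) process X_t = eps_t + sum_i theta_i eps_{t-i} with
Var(eps_t) = sigma^2, the variance is
  gamma(0) = sigma^2 * (1 + sum_i theta_i^2).
  sum_i theta_i^2 = (-0.036)^2 = 0.001296.
  gamma(0) = 1 * (1 + 0.001296) = 1 * 1.001296 = 1.001296, which rounds to 1.0013.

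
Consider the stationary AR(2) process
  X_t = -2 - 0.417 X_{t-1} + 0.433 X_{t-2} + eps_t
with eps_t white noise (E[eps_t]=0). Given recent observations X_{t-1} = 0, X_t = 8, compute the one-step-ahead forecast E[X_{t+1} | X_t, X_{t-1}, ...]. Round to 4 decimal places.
E[X_{t+1} \mid \mathcal F_t] = -5.3360

For an AR(p) model X_t = c + sum_i phi_i X_{t-i} + eps_t, the
one-step-ahead conditional mean is
  E[X_{t+1} | X_t, ...] = c + sum_i phi_i X_{t+1-i}.
Substitute known values:
  E[X_{t+1} | ...] = -2 + (-0.417) * (8) + (0.433) * (0)
                   = -5.3360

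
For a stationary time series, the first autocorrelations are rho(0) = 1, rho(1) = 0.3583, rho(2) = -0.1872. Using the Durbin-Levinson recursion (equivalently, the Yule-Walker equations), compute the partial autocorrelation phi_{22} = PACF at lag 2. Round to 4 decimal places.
\phi_{22} = -0.3621

The PACF at lag k is phi_{kk}, the last component of the solution
to the Yule-Walker system G_k phi = r_k where
  (G_k)_{ij} = rho(|i - j|), (r_k)_i = rho(i), i,j = 1..k.
Equivalently, Durbin-Levinson gives phi_{kk} iteratively:
  phi_{11} = rho(1)
  phi_{kk} = [rho(k) - sum_{j=1..k-1} phi_{k-1,j} rho(k-j)]
            / [1 - sum_{j=1..k-1} phi_{k-1,j} rho(j)],
  phi_{k,j} = phi_{k-1,j} - phi_{kk} phi_{k-1,k-j},  j = 1..k-1.
Step k = 1:
  phi_11 = rho(1) = 0.3583.
Step k = 2:
  phi_22 = [rho(2) - phi_11 rho(1)] / [1 - phi_11 rho(1)] = [-0.1872 - (0.3583)(0.3583)] / [1 - (0.3583)(0.3583)]
         = -0.31557889 / 0.87162111 = -0.3621.
Therefore phi_{22} = -0.3621.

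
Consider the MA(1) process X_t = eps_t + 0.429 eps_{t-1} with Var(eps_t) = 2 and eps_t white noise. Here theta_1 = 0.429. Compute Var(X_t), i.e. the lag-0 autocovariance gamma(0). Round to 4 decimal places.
\gamma(0) = 2.3681

For an MA(q) process X_t = eps_t + sum_i theta_i eps_{t-i} with
Var(eps_t) = sigma^2, the variance is
  gamma(0) = sigma^2 * (1 + sum_i theta_i^2).
  sum_i theta_i^2 = (0.429)^2 = 0.184041.
  gamma(0) = 2 * (1 + 0.184041) = 2 * 1.184041 = 2.368082, which rounds to 2.3681.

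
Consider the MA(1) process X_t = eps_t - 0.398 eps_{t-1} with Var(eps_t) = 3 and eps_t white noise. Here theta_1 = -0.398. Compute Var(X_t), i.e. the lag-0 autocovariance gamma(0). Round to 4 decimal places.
\gamma(0) = 3.4752

For an MA(q) process X_t = eps_t + sum_i theta_i eps_{t-i} with
Var(eps_t) = sigma^2, the variance is
  gamma(0) = sigma^2 * (1 + sum_i theta_i^2).
  sum_i theta_i^2 = (-0.398)^2 = 0.158404.
  gamma(0) = 3 * (1 + 0.158404) = 3 * 1.158404 = 3.475212, which rounds to 3.4752.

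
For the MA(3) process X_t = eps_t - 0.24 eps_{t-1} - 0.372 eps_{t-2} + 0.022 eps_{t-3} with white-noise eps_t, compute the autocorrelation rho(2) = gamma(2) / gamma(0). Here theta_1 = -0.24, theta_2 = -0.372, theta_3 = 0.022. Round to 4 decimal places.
\rho(2) = -0.3153

For an MA(q) process with theta_0 = 1, the autocovariance is
  gamma(k) = sigma^2 * sum_{i=0..q-k} theta_i * theta_{i+k},
and rho(k) = gamma(k) / gamma(0). Sigma^2 cancels.
  numerator   = (1)*(-0.372) + (-0.24)*(0.022) = -0.37728.
  denominator = (1)^2 + (-0.24)^2 + (-0.372)^2 + (0.022)^2 = 1.196468.
  rho(2) = -0.37728 / 1.196468 = -0.3153.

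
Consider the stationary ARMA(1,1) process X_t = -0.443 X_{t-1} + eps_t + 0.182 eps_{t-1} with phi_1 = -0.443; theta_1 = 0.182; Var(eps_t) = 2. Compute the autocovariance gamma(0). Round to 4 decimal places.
\gamma(0) = 2.1695

Multiply the model equation by X_{t-k} and take expectations. With theta_0 = psi_0 = 1 and psi_j the MA(infinity) weights, this gives
  gamma(k) - sum_i phi_i gamma(k-i) = c_k,
  c_k = sigma^2 * sum_{j=k..q} theta_j psi_{j-k}   (c_k = 0 for k > q),
using gamma(-m) = gamma(m).
psi-weights needed (psi_j = theta_j + sum_i phi_i psi_{j-i}):
  psi_1 = theta_1 + phi_1 = 0.182 + (-0.443) = -0.261
Right-hand sides:
  c_0 = sigma^2 (1 + theta_1 psi_1) = 2 * (1 + (0.182)(-0.261)) = 2 * 0.952498 = 1.904996
  c_1 = sigma^2 theta_1 = 2 * (0.182) = 0.364
  c_2 = 0
Equations for k = 0 and k = 1 (AR order 1):
  gamma(0) = phi_1 gamma(1) + c_0
  gamma(1) = phi_1 gamma(0) + c_1
Substituting the second into the first: gamma(0) (1 - phi_1^2) = c_0 + phi_1 c_1, so
  gamma(0) = (c_0 + phi_1 c_1) / (1 - phi_1^2) = (1.904996 + (-0.443)(0.364)) / (1 - (-0.443)^2) = 1.743744 / 0.803751 = 2.169508.
Therefore gamma(0) = 2.1695 (to 4 decimal places).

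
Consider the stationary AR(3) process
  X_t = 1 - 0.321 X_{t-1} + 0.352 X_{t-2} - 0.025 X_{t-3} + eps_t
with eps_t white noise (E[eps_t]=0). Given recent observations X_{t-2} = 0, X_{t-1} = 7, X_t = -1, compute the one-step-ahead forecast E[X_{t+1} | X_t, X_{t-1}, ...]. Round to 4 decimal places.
E[X_{t+1} \mid \mathcal F_t] = 3.7850

For an AR(p) model X_t = c + sum_i phi_i X_{t-i} + eps_t, the
one-step-ahead conditional mean is
  E[X_{t+1} | X_t, ...] = c + sum_i phi_i X_{t+1-i}.
Substitute known values:
  E[X_{t+1} | ...] = 1 + (-0.321) * (-1) + (0.352) * (7) + (-0.025) * (0)
                   = 3.7850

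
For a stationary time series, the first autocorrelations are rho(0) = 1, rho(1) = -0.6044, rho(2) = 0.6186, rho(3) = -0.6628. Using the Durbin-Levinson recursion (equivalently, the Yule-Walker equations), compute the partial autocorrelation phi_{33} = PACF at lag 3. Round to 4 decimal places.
\phi_{33} = -0.3690

The PACF at lag k is phi_{kk}, the last component of the solution
to the Yule-Walker system G_k phi = r_k where
  (G_k)_{ij} = rho(|i - j|), (r_k)_i = rho(i), i,j = 1..k.
Equivalently, Durbin-Levinson gives phi_{kk} iteratively:
  phi_{11} = rho(1)
  phi_{kk} = [rho(k) - sum_{j=1..k-1} phi_{k-1,j} rho(k-j)]
            / [1 - sum_{j=1..k-1} phi_{k-1,j} rho(j)],
  phi_{k,j} = phi_{k-1,j} - phi_{kk} phi_{k-1,k-j},  j = 1..k-1.
Step k = 1:
  phi_11 = rho(1) = -0.6044.
Step k = 2:
  phi_22 = [rho(2) - phi_11 rho(1)] / [1 - phi_11 rho(1)] = [0.6186 - (-0.6044)(-0.6044)] / [1 - (-0.6044)(-0.6044)]
         = 0.25330064 / 0.63470064 = 0.399087.
  Update: phi_21 = phi_11 - phi_22 phi_11 = -0.6044 - (0.399087)(-0.6044) = -0.363192.
Step k = 3:
  phi_33 = [rho(3) - phi_21 rho(2) - phi_22 rho(1)] / [1 - phi_21 rho(1) - phi_22 rho(2)]
    numerator   = -0.6628 - (-0.363192)(0.6186) - (0.399087)(-0.6044) = -0.19692141
    denominator = 1 - (-0.363192)(-0.6044) - (0.399087)(0.6186) = 0.5336117
  phi_33 = -0.19692141 / 0.5336117 = -0.369.
Therefore phi_{33} = -0.3690.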